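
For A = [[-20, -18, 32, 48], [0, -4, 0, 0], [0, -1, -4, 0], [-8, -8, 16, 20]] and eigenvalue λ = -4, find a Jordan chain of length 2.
We seek v_1 ∈ ker((A + 4I)^2) \ ker(A + 4I), then set v_{i+1} = (A + 4I) v_i.

One such chain is v_1 = [[-2, 1, -2, 1]]^T, v_2 = [[-2, 0, -1, 0]]^T. Check: (A + 4I) v_2 = [[0, 0, 0, 0]]^T = 0.

v_1 = [[-2, 1, -2, 1]]^T, v_2 = [[-2, 0, -1, 0]]^T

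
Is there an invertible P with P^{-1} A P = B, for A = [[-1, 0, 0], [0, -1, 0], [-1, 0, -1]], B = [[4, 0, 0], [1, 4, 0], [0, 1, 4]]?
trace(A) = -3 but trace(B) = 12. The trace is a similarity invariant, so A and B are not similar.

No.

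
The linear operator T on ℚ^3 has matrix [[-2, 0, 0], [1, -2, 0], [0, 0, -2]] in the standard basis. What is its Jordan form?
J = [[-2, 1, 0], [0, -2, 0], [0, 0, -2]]

The characteristic polynomial is det(xI - A) = (x + 2)^3, so the eigenvalues are -2 (algebraic multiplicity 3).

For λ = -2: rank(A + 2I) = 1, rank((A + 2I)^2) = 0. The eigenspace has dimension 3 - 1 = 2, so there are 2 Jordan blocks; the rank sequence gives block sizes [2, 1].

Assembling the blocks gives the Jordan form J above.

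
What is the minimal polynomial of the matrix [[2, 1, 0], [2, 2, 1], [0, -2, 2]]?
The characteristic polynomial factors as (x - 2)^3. The minimal polynomial is ∏(x - λ)^{k_λ} where k_λ is the size of the largest Jordan block at λ.

For λ = 2: rank(A - 2I) = 2, and the largest Jordan block has size 3 (the smallest k with rank((A - 2I)^k) = rank((A - 2I)^(k+1))).

So m_A(x) = (x - 2)^3.

m_A(x) = (x - 2)^3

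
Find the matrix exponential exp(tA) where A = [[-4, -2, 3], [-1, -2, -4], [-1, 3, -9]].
A has Jordan form J = [[-5, 1, 0], [0, -5, 1], [0, 0, -5]] with A = PJP^{-1}, so e^{tA} = P e^{tJ} P^{-1}.

For a Jordan block J_k(λ), e^{tJ_k(λ)} = e^{λt} · (I + tN + t^2 N^2/2! + ... + t^{k-1} N^{k-1}/(k-1)!) where N is the nilpotent superdiagonal part.

Assembling the blocks and conjugating back gives the entries of e^{tA} as shown above.

e^{tA} = [[(t + 1)*e^{-5*t}, t*(t - 4)*e^{-5*t}/2, t*(6 - t)*e^{-5*t}/2], [-t*e^{-5*t}, (-t^2 + 6*t + 2)*e^{-5*t}/2, t*(t - 8)*e^{-5*t}/2], [-t*e^{-5*t}, t*(6 - t)*e^{-5*t}/2, (t^2 - 8*t + 2)*e^{-5*t}/2]]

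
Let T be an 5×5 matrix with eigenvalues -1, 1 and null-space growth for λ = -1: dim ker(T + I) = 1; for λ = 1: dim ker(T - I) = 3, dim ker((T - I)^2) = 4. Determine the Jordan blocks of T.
λ = -1: successive nullity increments [1] count blocks of size ≥ k; block sizes are [1].
λ = 1: successive nullity increments [3, 1] count blocks of size ≥ k; block sizes are [2, 1, 1].

Jordan blocks: (-1, 1), (1, 2), (1, 1), (1, 1)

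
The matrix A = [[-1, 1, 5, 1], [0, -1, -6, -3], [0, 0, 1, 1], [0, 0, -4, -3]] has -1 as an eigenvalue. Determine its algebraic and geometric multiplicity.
The characteristic polynomial is (x + 1)^4, so the factor x + 1 appears with exponent 4: the algebraic multiplicity is 4.

rank(A + I) = 2, so the eigenspace has dimension 4 - 2 = 2: the geometric multiplicity is 2.

Since 2 < 4, A is not diagonalizable.

algebraic multiplicity 4, geometric multiplicity 2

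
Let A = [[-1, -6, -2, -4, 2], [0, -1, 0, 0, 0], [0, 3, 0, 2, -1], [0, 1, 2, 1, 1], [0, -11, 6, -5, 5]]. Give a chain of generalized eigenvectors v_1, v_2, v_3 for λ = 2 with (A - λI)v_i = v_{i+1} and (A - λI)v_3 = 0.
v_1 = [[0, 0, 0, 0, 1]]^T, v_2 = [[2, 0, -1, 1, 3]]^T, v_3 = [[-2, 0, 1, 0, -2]]^T

We seek v_1 ∈ ker((A - 2I)^3) \ ker((A - 2I)^2), then set v_{i+1} = (A - 2I) v_i.

One such chain is v_1 = [[0, 0, 0, 0, 1]]^T, v_2 = [[2, 0, -1, 1, 3]]^T, v_3 = [[-2, 0, 1, 0, -2]]^T. Check: (A - 2I) v_3 = [[0, 0, 0, 0, 0]]^T = 0.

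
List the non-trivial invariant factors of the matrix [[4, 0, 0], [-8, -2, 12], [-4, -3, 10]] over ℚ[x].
The Jordan structure of A has elementary divisors (x - 4)^2, (x - 4). Arranging the block sizes at each eigenvalue in decreasing order and taking row products gives the invariant factors.

Invariant factors (smallest first, each dividing the next): x - 4, (x - 4)^2.

Check: the last factor (x - 4)^2 is the minimal polynomial, and the product (x - 4)^3 is the characteristic polynomial.

x - 4, (x - 4)^2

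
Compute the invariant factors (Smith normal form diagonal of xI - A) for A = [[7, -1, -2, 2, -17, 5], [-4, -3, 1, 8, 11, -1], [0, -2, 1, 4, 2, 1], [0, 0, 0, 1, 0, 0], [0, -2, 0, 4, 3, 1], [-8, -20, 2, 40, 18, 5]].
x - 1, (x - 5)^2(x - 1)^3

The Jordan structure of A has elementary divisors (x - 1)^3, (x - 1), (x - 5)^2. Arranging the block sizes at each eigenvalue in decreasing order and taking row products gives the invariant factors.

Invariant factors (smallest first, each dividing the next): x - 1, (x - 5)^2(x - 1)^3.

Check: the last factor (x - 5)^2(x - 1)^3 is the minimal polynomial, and the product (x - 5)^2(x - 1)^4 is the characteristic polynomial.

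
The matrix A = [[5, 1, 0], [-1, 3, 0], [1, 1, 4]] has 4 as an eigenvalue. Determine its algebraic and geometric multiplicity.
algebraic multiplicity 3, geometric multiplicity 2

The characteristic polynomial is (x - 4)^3, so the factor x - 4 appears with exponent 3: the algebraic multiplicity is 3.

rank(A - 4I) = 1, so the eigenspace has dimension 3 - 1 = 2: the geometric multiplicity is 2.

Since 2 < 3, A is not diagonalizable.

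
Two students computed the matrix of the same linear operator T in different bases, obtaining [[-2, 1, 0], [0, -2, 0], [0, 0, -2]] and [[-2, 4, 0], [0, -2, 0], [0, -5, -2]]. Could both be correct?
Yes.

Two matrices over a field are similar if and only if they have the same invariant factors.

Both A and B have characteristic polynomial (x + 2)^3 and minimal polynomial (x + 2)^2. Computing further, both have invariant factors x + 2, (x + 2)^2. Hence A and B are similar.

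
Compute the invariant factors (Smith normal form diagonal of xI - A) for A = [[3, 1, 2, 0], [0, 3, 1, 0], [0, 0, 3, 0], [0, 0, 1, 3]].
The Jordan structure of A has elementary divisors (x - 3)^3, (x - 3). Arranging the block sizes at each eigenvalue in decreasing order and taking row products gives the invariant factors.

Invariant factors (smallest first, each dividing the next): x - 3, (x - 3)^3.

Check: the last factor (x - 3)^3 is the minimal polynomial, and the product (x - 3)^4 is the characteristic polynomial.

x - 3, (x - 3)^3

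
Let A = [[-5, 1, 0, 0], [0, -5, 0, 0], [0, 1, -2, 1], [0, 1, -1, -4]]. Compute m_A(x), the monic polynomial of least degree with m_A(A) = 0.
m_A(x) = (x + 3)^2(x + 5)^2

The characteristic polynomial factors as (x + 3)^2(x + 5)^2. The minimal polynomial is ∏(x - λ)^{k_λ} where k_λ is the size of the largest Jordan block at λ.

For λ = -5: rank(A + 5I) = 3, and the largest Jordan block has size 2 (the smallest k with rank((A + 5I)^k) = rank((A + 5I)^(k+1))).
For λ = -3: rank(A + 3I) = 3, and the largest Jordan block has size 2 (the smallest k with rank((A + 3I)^k) = rank((A + 3I)^(k+1))).

So m_A(x) = (x + 3)^2(x + 5)^2.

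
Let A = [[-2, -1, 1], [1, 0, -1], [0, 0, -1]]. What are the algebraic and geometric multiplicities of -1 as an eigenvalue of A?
algebraic multiplicity 3, geometric multiplicity 2

The characteristic polynomial is (x + 1)^3, so the factor x + 1 appears with exponent 3: the algebraic multiplicity is 3.

rank(A + I) = 1, so the eigenspace has dimension 3 - 1 = 2: the geometric multiplicity is 2.

Since 2 < 3, A is not diagonalizable.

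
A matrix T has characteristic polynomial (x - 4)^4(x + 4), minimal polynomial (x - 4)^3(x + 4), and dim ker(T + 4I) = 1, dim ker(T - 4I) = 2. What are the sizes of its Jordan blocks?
λ = -4: algebraic multiplicity 1 (exponent in χ_T), largest block size 1 (exponent in m_T), 1 block (geometric multiplicity). This forces block sizes [1].
λ = 4: algebraic multiplicity 4 (exponent in χ_T), largest block size 3 (exponent in m_T), 2 blocks (geometric multiplicity). These force block sizes [3, 1].

Jordan blocks: (-4, 1), (4, 3), (4, 1)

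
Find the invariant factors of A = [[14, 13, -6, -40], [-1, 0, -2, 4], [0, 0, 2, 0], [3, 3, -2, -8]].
(x - 4)(x - 2)(x - 1)^2

The Jordan structure of A has elementary divisors (x - 1)^2, (x - 2), (x - 4). Arranging the block sizes at each eigenvalue in decreasing order and taking row products gives the invariant factors.

Invariant factors (smallest first, each dividing the next): (x - 4)(x - 2)(x - 1)^2.

Check: the last factor (x - 4)(x - 2)(x - 1)^2 is the minimal polynomial, and the product (x - 4)(x - 2)(x - 1)^2 is the characteristic polynomial.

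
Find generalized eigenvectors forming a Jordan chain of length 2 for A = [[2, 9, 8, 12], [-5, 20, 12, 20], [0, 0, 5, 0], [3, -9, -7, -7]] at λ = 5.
We seek v_1 ∈ ker((A - 5I)^2) \ ker(A - 5I), then set v_{i+1} = (A - 5I) v_i.

One such chain is v_1 = [[0, 2, 1, -2]]^T, v_2 = [[2, 2, 0, -1]]^T. Check: (A - 5I) v_2 = [[0, 0, 0, 0]]^T = 0.

v_1 = [[0, 2, 1, -2]]^T, v_2 = [[2, 2, 0, -1]]^T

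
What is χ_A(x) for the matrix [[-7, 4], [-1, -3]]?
χ_A(x) = (x + 5)^2

xI - A = [[x + 7, -4], [1, x + 3]].

Expanding det(xI - A) along the first row:
det(xI - A) = + (x + 7)·det([[x + 3]]) - (-4)·det([[1]]).

Evaluating gives χ_A(x) = x^2 + 10x + 25 = (x + 5)^2.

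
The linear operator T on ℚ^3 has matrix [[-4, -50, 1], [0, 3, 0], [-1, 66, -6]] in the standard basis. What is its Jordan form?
The characteristic polynomial is det(xI - A) = (x - 3)(x + 5)^2, so the eigenvalues are -5 (algebraic multiplicity 2), 3 (algebraic multiplicity 1).

For λ = -5: rank(A + 5I) = 2, rank((A + 5I)^2) = 1. The eigenspace has dimension 3 - 2 = 1, so there is 1 Jordan block; the rank sequence gives block sizes [2].

For λ = 3: algebraic multiplicity 1 gives one 1×1 block.

Assembling the blocks gives the Jordan form J above.

J = [[-5, 1, 0], [0, -5, 0], [0, 0, 3]]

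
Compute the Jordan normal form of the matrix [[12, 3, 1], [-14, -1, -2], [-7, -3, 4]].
J = [[5, 1, 0], [0, 5, 0], [0, 0, 5]]

The characteristic polynomial is det(xI - A) = (x - 5)^3, so the eigenvalues are 5 (algebraic multiplicity 3).

For λ = 5: rank(A - 5I) = 1, rank((A - 5I)^2) = 0. The eigenspace has dimension 3 - 1 = 2, so there are 2 Jordan blocks; the rank sequence gives block sizes [2, 1].

Assembling the blocks gives the Jordan form J above.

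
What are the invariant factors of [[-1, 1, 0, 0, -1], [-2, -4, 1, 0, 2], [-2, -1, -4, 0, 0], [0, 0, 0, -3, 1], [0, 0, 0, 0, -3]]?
The Jordan structure of A has elementary divisors (x + 3)^3, (x + 3)^2. Arranging the block sizes at each eigenvalue in decreasing order and taking row products gives the invariant factors.

Invariant factors (smallest first, each dividing the next): (x + 3)^2, (x + 3)^3.

Check: the last factor (x + 3)^3 is the minimal polynomial, and the product (x + 3)^5 is the characteristic polynomial.

(x + 3)^2, (x + 3)^3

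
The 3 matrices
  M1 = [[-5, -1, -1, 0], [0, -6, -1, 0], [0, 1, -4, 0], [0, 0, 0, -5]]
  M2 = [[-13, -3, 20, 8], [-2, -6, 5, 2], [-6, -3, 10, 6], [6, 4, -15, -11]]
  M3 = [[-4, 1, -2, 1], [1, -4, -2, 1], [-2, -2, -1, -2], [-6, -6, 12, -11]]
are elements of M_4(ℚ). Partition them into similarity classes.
2 classes: {M1, M3}, {M2}

Characteristic polynomials: χ_{M1} = (x + 5)^4, χ_{M2} = (x + 5)^4, χ_{M3} = (x + 5)^4.

{M1, M3}: invariant factors x + 5, x + 5, (x + 5)^2.

{M2}: invariant factors x + 5, (x + 5)^3.

Matrices are similar if and only if their invariant-factor lists agree; the partition into similarity classes is {M1, M3}, {M2}.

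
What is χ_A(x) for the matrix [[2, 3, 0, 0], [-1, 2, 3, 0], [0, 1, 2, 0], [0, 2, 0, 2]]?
xI - A = [[x - 2, -3, 0, 0], [1, x - 2, -3, 0], [0, -1, x - 2, 0], [0, -2, 0, x - 2]].

Expanding det(xI - A) along the first row:
det(xI - A) = + (x - 2)·det([[x - 2, -3, 0], [-1, x - 2, 0], [-2, 0, x - 2]]) - (-3)·det([[1, -3, 0], [0, x - 2, 0], [0, 0, x - 2]]) + (0)·det([[1, x - 2, 0], [0, -1, 0], [0, -2, x - 2]]) - (0)·det([[1, x - 2, -3], [0, -1, x - 2], [0, -2, 0]]).

Evaluating gives χ_A(x) = x^4 - 8x^3 + 24x^2 - 32x + 16 = (x - 2)^4.

χ_A(x) = (x - 2)^4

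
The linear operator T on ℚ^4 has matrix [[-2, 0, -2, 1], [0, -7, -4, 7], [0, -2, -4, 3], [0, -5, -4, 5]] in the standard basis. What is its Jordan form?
The characteristic polynomial is det(xI - A) = (x + 2)^4, so the eigenvalues are -2 (algebraic multiplicity 4).

For λ = -2: rank(A + 2I) = 2, rank((A + 2I)^2) = 1, rank((A + 2I)^3) = 0. The eigenspace has dimension 4 - 2 = 2, so there are 2 Jordan blocks; the rank sequence gives block sizes [3, 1].

Assembling the blocks gives the Jordan form J above.

J = [[-2, 1, 0, 0], [0, -2, 1, 0], [0, 0, -2, 0], [0, 0, 0, -2]]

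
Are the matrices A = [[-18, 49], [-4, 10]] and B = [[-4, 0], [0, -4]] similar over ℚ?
No.

Both have characteristic polynomial (x + 4)^2, but the minimal polynomial of A is (x + 4)^2 while the minimal polynomial of B is x + 4. The minimal polynomial is a similarity invariant, so A and B are not similar.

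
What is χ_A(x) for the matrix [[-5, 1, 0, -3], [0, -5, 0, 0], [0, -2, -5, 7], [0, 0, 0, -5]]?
χ_A(x) = (x + 5)^4

xI - A = [[x + 5, -1, 0, 3], [0, x + 5, 0, 0], [0, 2, x + 5, -7], [0, 0, 0, x + 5]].

Expanding det(xI - A) along the first row:
det(xI - A) = + (x + 5)·det([[x + 5, 0, 0], [2, x + 5, -7], [0, 0, x + 5]]) - (-1)·det([[0, 0, 0], [0, x + 5, -7], [0, 0, x + 5]]) + (0)·det([[0, x + 5, 0], [0, 2, -7], [0, 0, x + 5]]) - (3)·det([[0, x + 5, 0], [0, 2, x + 5], [0, 0, 0]]).

Evaluating gives χ_A(x) = x^4 + 20x^3 + 150x^2 + 500x + 625 = (x + 5)^4.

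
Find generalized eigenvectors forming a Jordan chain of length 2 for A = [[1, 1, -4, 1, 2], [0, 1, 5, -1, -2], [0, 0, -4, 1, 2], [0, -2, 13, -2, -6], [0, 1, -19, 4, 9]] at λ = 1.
v_1 = [[-1, 1, 0, 0, 0]]^T, v_2 = [[1, 0, 0, -2, 1]]^T

We seek v_1 ∈ ker((A - I)^2) \ ker(A - I), then set v_{i+1} = (A - I) v_i.

One such chain is v_1 = [[-1, 1, 0, 0, 0]]^T, v_2 = [[1, 0, 0, -2, 1]]^T. Check: (A - I) v_2 = [[0, 0, 0, 0, 0]]^T = 0.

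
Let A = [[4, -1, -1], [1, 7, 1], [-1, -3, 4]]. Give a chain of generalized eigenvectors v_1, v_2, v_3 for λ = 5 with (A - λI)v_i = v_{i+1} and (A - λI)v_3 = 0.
We seek v_1 ∈ ker((A - 5I)^3) \ ker((A - 5I)^2), then set v_{i+1} = (A - 5I) v_i.

One such chain is v_1 = [[0, 0, 1]]^T, v_2 = [[-1, 1, -1]]^T, v_3 = [[1, 0, -1]]^T. Check: (A - 5I) v_3 = [[0, 0, 0]]^T = 0.

v_1 = [[0, 0, 1]]^T, v_2 = [[-1, 1, -1]]^T, v_3 = [[1, 0, -1]]^T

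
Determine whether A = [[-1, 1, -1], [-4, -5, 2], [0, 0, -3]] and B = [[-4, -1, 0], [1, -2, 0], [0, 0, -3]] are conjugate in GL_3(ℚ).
Yes.

Two matrices over a field are similar if and only if they have the same invariant factors.

Both A and B have characteristic polynomial (x + 3)^3 and minimal polynomial (x + 3)^2. Computing further, both have invariant factors x + 3, (x + 3)^2. Hence A and B are similar.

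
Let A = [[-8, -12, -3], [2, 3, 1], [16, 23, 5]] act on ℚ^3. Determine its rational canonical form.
R = [[0, 0, -2], [1, 0, 0], [0, 1, 0]]

The invariant factors of A (the non-unit diagonal entries of the Smith normal form of xI - A over ℚ[x]) are x^3 + 2, each dividing the next. The characteristic polynomial is their product, x^3 + 2.

The rational canonical form is the block-diagonal matrix of companion matrices C(f_i):
R = [[0, 0, -2], [1, 0, 0], [0, 1, 0]].

Note the characteristic polynomial does not split into linear factors over ℚ, so A has no Jordan form over ℚ; the rational canonical form exists over any field.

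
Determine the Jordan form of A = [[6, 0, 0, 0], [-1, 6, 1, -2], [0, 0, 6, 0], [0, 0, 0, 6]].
J = [[6, 1, 0, 0], [0, 6, 0, 0], [0, 0, 6, 0], [0, 0, 0, 6]]

The characteristic polynomial is det(xI - A) = (x - 6)^4, so the eigenvalues are 6 (algebraic multiplicity 4).

For λ = 6: rank(A - 6I) = 1, rank((A - 6I)^2) = 0. The eigenspace has dimension 4 - 1 = 3, so there are 3 Jordan blocks; the rank sequence gives block sizes [2, 1, 1].

Assembling the blocks gives the Jordan form J above.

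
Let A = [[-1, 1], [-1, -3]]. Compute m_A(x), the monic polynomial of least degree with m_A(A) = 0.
The characteristic polynomial factors as (x + 2)^2. The minimal polynomial is ∏(x - λ)^{k_λ} where k_λ is the size of the largest Jordan block at λ.

For λ = -2: rank(A + 2I) = 1, and the largest Jordan block has size 2 (the smallest k with rank((A + 2I)^k) = rank((A + 2I)^(k+1))).

So m_A(x) = (x + 2)^2.

m_A(x) = (x + 2)^2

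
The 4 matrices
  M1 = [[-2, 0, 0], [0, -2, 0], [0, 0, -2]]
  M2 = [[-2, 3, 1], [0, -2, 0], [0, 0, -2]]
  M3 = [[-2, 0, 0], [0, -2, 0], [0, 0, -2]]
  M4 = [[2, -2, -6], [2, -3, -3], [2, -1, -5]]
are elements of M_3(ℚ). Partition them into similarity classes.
Characteristic polynomials: χ_{M1} = (x + 2)^3, χ_{M2} = (x + 2)^3, χ_{M3} = (x + 2)^3, χ_{M4} = (x + 2)^3.

{M1, M3}: invariant factors x + 2, x + 2, x + 2.

{M2, M4}: invariant factors x + 2, (x + 2)^2.

Matrices are similar if and only if their invariant-factor lists agree; the partition into similarity classes is {M1, M3}, {M2, M4}.

2 classes: {M1, M3}, {M2, M4}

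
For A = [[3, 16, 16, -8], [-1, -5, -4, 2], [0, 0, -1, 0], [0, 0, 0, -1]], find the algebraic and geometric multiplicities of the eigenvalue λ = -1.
The characteristic polynomial is (x + 1)^4, so the factor x + 1 appears with exponent 4: the algebraic multiplicity is 4.

rank(A + I) = 1, so the eigenspace has dimension 4 - 1 = 3: the geometric multiplicity is 3.

Since 3 < 4, A is not diagonalizable.

algebraic multiplicity 4, geometric multiplicity 3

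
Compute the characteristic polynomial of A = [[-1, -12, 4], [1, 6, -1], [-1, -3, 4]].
xI - A = [[x + 1, 12, -4], [-1, x - 6, 1], [1, 3, x - 4]].

Expanding det(xI - A) along the first row:
det(xI - A) = + (x + 1)·det([[x - 6, 1], [3, x - 4]]) - (12)·det([[-1, 1], [1, x - 4]]) + (-4)·det([[-1, x - 6], [1, 3]]).

Evaluating gives χ_A(x) = x^3 - 9x^2 + 27x - 27 = (x - 3)^3.

χ_A(x) = (x - 3)^3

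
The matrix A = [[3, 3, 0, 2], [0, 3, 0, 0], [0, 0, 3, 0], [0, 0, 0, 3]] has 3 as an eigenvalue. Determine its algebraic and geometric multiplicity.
algebraic multiplicity 4, geometric multiplicity 3

The characteristic polynomial is (x - 3)^4, so the factor x - 3 appears with exponent 4: the algebraic multiplicity is 4.

rank(A - 3I) = 1, so the eigenspace has dimension 4 - 1 = 3: the geometric multiplicity is 3.

Since 3 < 4, A is not diagonalizable.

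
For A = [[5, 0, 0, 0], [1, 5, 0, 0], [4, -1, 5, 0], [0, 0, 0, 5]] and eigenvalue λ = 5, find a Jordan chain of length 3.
v_1 = [[1, 2, 2, 0]]^T, v_2 = [[0, 1, 2, 0]]^T, v_3 = [[0, 0, -1, 0]]^T

We seek v_1 ∈ ker((A - 5I)^3) \ ker((A - 5I)^2), then set v_{i+1} = (A - 5I) v_i.

One such chain is v_1 = [[1, 2, 2, 0]]^T, v_2 = [[0, 1, 2, 0]]^T, v_3 = [[0, 0, -1, 0]]^T. Check: (A - 5I) v_3 = [[0, 0, 0, 0]]^T = 0.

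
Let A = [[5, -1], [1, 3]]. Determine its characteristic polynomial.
χ_A(x) = (x - 4)^2

xI - A = [[x - 5, 1], [-1, x - 3]].

Expanding det(xI - A) along the first row:
det(xI - A) = + (x - 5)·det([[x - 3]]) - (1)·det([[-1]]).

Evaluating gives χ_A(x) = x^2 - 8x + 16 = (x - 4)^2.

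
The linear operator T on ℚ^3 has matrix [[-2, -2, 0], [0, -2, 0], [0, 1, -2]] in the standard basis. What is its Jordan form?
J = [[-2, 1, 0], [0, -2, 0], [0, 0, -2]]

The characteristic polynomial is det(xI - A) = (x + 2)^3, so the eigenvalues are -2 (algebraic multiplicity 3).

For λ = -2: rank(A + 2I) = 1, rank((A + 2I)^2) = 0. The eigenspace has dimension 3 - 1 = 2, so there are 2 Jordan blocks; the rank sequence gives block sizes [2, 1].

Assembling the blocks gives the Jordan form J above.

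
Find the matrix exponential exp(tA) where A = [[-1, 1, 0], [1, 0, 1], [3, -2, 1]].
A has Jordan form J = [[0, 1, 0], [0, 0, 1], [0, 0, 0]] with A = PJP^{-1}, so e^{tA} = P e^{tJ} P^{-1}.

For a Jordan block J_k(λ), e^{tJ_k(λ)} = e^{λt} · (I + tN + t^2 N^2/2! + ... + t^{k-1} N^{k-1}/(k-1)!) where N is the nilpotent superdiagonal part.

Assembling the blocks and conjugating back gives the entries of e^{tA} as shown above.

e^{tA} = [[t^2 - t + 1, t*(1 - t/2), t^2/2], [t*(t + 1), 1 - t^2/2, t*(t/2 + 1)], [t*(3 - t), t*(t - 4)/2, -t^2/2 + t + 1]]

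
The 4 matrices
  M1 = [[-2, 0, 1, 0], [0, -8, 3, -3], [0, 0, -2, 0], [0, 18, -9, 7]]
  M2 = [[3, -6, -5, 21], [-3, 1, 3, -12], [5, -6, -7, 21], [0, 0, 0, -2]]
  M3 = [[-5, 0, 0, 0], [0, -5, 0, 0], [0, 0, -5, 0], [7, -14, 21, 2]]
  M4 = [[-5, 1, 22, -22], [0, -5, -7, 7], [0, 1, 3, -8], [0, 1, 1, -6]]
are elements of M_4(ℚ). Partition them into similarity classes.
3 classes: {M1, M2}, {M3}, {M4}

Characteristic polynomials: χ_{M1} = (x - 1)(x + 2)^3, χ_{M2} = (x - 1)(x + 2)^3, χ_{M3} = (x - 2)(x + 5)^3, χ_{M4} = (x - 2)(x + 5)^3.

{M1, M2}: invariant factors x + 2, (x - 1)(x + 2)^2.

{M3}: invariant factors x + 5, x + 5, (x - 2)(x + 5).

{M4}: invariant factors x + 5, (x - 2)(x + 5)^2.

Matrices are similar if and only if their invariant-factor lists agree; the partition into similarity classes is {M1, M2}, {M3}, {M4}.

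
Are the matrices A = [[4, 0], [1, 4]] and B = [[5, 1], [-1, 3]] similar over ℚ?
Yes.

Two matrices over a field are similar if and only if they have the same invariant factors.

Both A and B have characteristic polynomial (x - 4)^2 and minimal polynomial (x - 4)^2. Computing further, both have invariant factors (x - 4)^2. Hence A and B are similar.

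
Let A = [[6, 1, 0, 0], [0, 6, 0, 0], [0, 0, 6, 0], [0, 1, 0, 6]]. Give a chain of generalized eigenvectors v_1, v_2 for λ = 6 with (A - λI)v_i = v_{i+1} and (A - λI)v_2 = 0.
We seek v_1 ∈ ker((A - 6I)^2) \ ker(A - 6I), then set v_{i+1} = (A - 6I) v_i.

One such chain is v_1 = [[-5, 1, 2, -3]]^T, v_2 = [[1, 0, 0, 1]]^T. Check: (A - 6I) v_2 = [[0, 0, 0, 0]]^T = 0.

v_1 = [[-5, 1, 2, -3]]^T, v_2 = [[1, 0, 0, 1]]^T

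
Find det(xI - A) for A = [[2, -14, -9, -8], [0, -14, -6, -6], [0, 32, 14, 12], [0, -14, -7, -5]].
xI - A = [[x - 2, 14, 9, 8], [0, x + 14, 6, 6], [0, -32, x - 14, -12], [0, 14, 7, x + 5]].

Expanding det(xI - A) along the first row:
det(xI - A) = + (x - 2)·det([[x + 14, 6, 6], [-32, x - 14, -12], [14, 7, x + 5]]) - (14)·det([[0, 6, 6], [0, x - 14, -12], [0, 7, x + 5]]) + (9)·det([[0, x + 14, 6], [0, -32, -12], [0, 14, x + 5]]) - (8)·det([[0, x + 14, 6], [0, -32, x - 14], [0, 14, 7]]).

Evaluating gives χ_A(x) = x^4 + 3x^3 - 14x^2 - 12x + 40 = (x - 2)^2(x + 2)(x + 5).

χ_A(x) = (x - 2)^2(x + 2)(x + 5)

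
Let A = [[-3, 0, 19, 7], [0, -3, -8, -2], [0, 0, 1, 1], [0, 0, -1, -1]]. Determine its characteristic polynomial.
xI - A = [[x + 3, 0, -19, -7], [0, x + 3, 8, 2], [0, 0, x - 1, -1], [0, 0, 1, x + 1]].

Expanding det(xI - A) along the first row:
det(xI - A) = + (x + 3)·det([[x + 3, 8, 2], [0, x - 1, -1], [0, 1, x + 1]]) - (0)·det([[0, 8, 2], [0, x - 1, -1], [0, 1, x + 1]]) + (-19)·det([[0, x + 3, 2], [0, 0, -1], [0, 0, x + 1]]) - (-7)·det([[0, x + 3, 8], [0, 0, x - 1], [0, 0, 1]]).

Evaluating gives χ_A(x) = x^4 + 6x^3 + 9x^2 = x^2(x + 3)^2.

χ_A(x) = x^2(x + 3)^2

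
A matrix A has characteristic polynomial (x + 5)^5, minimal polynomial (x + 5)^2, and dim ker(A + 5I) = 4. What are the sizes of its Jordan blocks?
λ = -5: algebraic multiplicity 5 (exponent in χ_A), largest block size 2 (exponent in m_A), 4 blocks (geometric multiplicity). These force block sizes [2, 1, 1, 1].

Jordan blocks: (-5, 2), (-5, 1), (-5, 1), (-5, 1)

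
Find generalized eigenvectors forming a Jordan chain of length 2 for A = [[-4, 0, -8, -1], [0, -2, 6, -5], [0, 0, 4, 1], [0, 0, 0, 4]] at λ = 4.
We seek v_1 ∈ ker((A - 4I)^2) \ ker(A - 4I), then set v_{i+1} = (A - 4I) v_i.

One such chain is v_1 = [[0, -1, 0, 1]]^T, v_2 = [[-1, 1, 1, 0]]^T. Check: (A - 4I) v_2 = [[0, 0, 0, 0]]^T = 0.

v_1 = [[0, -1, 0, 1]]^T, v_2 = [[-1, 1, 1, 0]]^T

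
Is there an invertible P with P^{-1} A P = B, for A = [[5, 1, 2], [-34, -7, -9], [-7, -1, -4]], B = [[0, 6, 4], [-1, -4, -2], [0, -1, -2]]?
Two matrices over a field are similar if and only if they have the same invariant factors.

Both A and B have characteristic polynomial (x + 2)^3 and minimal polynomial (x + 2)^3. Computing further, both have invariant factors (x + 2)^3. Hence A and B are similar.

Yes.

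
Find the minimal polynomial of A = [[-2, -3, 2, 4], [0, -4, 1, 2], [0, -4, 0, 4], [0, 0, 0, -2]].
m_A(x) = (x + 2)^3

The characteristic polynomial factors as (x + 2)^4. The minimal polynomial is ∏(x - λ)^{k_λ} where k_λ is the size of the largest Jordan block at λ.

For λ = -2: rank(A + 2I) = 2, and the largest Jordan block has size 3 (the smallest k with rank((A + 2I)^k) = rank((A + 2I)^(k+1))).

So m_A(x) = (x + 2)^3.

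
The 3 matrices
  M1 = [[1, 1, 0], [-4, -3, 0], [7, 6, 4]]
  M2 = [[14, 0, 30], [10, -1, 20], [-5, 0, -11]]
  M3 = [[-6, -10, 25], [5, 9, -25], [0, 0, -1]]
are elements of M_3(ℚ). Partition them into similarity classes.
Characteristic polynomials: χ_{M1} = (x - 4)(x + 1)^2, χ_{M2} = (x - 4)(x + 1)^2, χ_{M3} = (x - 4)(x + 1)^2.

{M1}: invariant factors (x - 4)(x + 1)^2.

{M2, M3}: invariant factors x + 1, (x - 4)(x + 1).

Matrices are similar if and only if their invariant-factor lists agree; the partition into similarity classes is {M1}, {M2, M3}.

2 classes: {M1}, {M2, M3}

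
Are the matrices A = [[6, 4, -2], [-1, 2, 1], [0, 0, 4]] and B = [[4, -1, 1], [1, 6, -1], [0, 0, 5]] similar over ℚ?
trace(A) = 12 but trace(B) = 15. The trace is a similarity invariant, so A and B are not similar.

No.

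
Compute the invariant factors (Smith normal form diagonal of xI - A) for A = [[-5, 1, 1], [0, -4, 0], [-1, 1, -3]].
The Jordan structure of A has elementary divisors (x + 4)^2, (x + 4). Arranging the block sizes at each eigenvalue in decreasing order and taking row products gives the invariant factors.

Invariant factors (smallest first, each dividing the next): x + 4, (x + 4)^2.

Check: the last factor (x + 4)^2 is the minimal polynomial, and the product (x + 4)^3 is the characteristic polynomial.

x + 4, (x + 4)^2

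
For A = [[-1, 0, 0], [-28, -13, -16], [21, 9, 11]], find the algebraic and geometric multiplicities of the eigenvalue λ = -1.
The characteristic polynomial is (x + 1)^3, so the factor x + 1 appears with exponent 3: the algebraic multiplicity is 3.

rank(A + I) = 1, so the eigenspace has dimension 3 - 1 = 2: the geometric multiplicity is 2.

Since 2 < 3, A is not diagonalizable.

algebraic multiplicity 3, geometric multiplicity 2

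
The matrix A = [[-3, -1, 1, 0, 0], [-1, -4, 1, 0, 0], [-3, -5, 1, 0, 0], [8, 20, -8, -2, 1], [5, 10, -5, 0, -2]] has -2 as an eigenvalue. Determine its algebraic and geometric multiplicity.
algebraic multiplicity 5, geometric multiplicity 2

The characteristic polynomial is (x + 2)^5, so the factor x + 2 appears with exponent 5: the algebraic multiplicity is 5.

rank(A + 2I) = 3, so the eigenspace has dimension 5 - 3 = 2: the geometric multiplicity is 2.

Since 2 < 5, A is not diagonalizable.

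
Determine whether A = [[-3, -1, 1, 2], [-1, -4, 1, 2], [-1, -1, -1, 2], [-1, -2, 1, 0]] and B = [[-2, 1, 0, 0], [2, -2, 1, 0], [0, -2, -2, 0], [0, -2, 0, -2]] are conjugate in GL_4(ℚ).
Yes.

Two matrices over a field are similar if and only if they have the same invariant factors.

Both A and B have characteristic polynomial (x + 2)^4 and minimal polynomial (x + 2)^3. Computing further, both have invariant factors x + 2, (x + 2)^3. Hence A and B are similar.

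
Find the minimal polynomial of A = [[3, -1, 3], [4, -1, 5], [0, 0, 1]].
The characteristic polynomial factors as (x - 1)^3. The minimal polynomial is ∏(x - λ)^{k_λ} where k_λ is the size of the largest Jordan block at λ.

For λ = 1: rank(A - I) = 2, and the largest Jordan block has size 3 (the smallest k with rank((A - I)^k) = rank((A - I)^(k+1))).

So m_A(x) = (x - 1)^3.

m_A(x) = (x - 1)^3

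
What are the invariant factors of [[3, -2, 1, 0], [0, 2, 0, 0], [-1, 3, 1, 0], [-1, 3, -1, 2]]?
x - 2, (x - 2)^3

The Jordan structure of A has elementary divisors (x - 2)^3, (x - 2). Arranging the block sizes at each eigenvalue in decreasing order and taking row products gives the invariant factors.

Invariant factors (smallest first, each dividing the next): x - 2, (x - 2)^3.

Check: the last factor (x - 2)^3 is the minimal polynomial, and the product (x - 2)^4 is the characteristic polynomial.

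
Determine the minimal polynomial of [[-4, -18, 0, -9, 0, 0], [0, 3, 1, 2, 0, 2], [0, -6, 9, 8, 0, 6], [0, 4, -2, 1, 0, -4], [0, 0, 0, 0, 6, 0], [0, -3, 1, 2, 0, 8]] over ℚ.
The characteristic polynomial factors as (x - 6)^2(x - 5)^3(x + 4). The minimal polynomial is ∏(x - λ)^{k_λ} where k_λ is the size of the largest Jordan block at λ.

For λ = -4: rank(A + 4I) = 5, and the largest Jordan block has size 1 (the smallest k with rank((A + 4I)^k) = rank((A + 4I)^(k+1))).
For λ = 5: rank(A - 5I) = 4, and the largest Jordan block has size 2 (the smallest k with rank((A - 5I)^k) = rank((A - 5I)^(k+1))).
For λ = 6: rank(A - 6I) = 4, and the largest Jordan block has size 1 (the smallest k with rank((A - 6I)^k) = rank((A - 6I)^(k+1))).

So m_A(x) = (x - 6)(x - 5)^2(x + 4).

m_A(x) = (x - 6)(x - 5)^2(x + 4)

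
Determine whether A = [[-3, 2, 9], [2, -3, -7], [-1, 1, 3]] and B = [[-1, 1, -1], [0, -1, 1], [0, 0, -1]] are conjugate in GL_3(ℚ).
Yes.

Two matrices over a field are similar if and only if they have the same invariant factors.

Both A and B have characteristic polynomial (x + 1)^3 and minimal polynomial (x + 1)^3. Computing further, both have invariant factors (x + 1)^3. Hence A and B are similar.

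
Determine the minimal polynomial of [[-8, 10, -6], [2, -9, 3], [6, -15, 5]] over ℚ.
m_A(x) = (x + 4)^2

The characteristic polynomial factors as (x + 4)^3. The minimal polynomial is ∏(x - λ)^{k_λ} where k_λ is the size of the largest Jordan block at λ.

For λ = -4: rank(A + 4I) = 1, and the largest Jordan block has size 2 (the smallest k with rank((A + 4I)^k) = rank((A + 4I)^(k+1))).

So m_A(x) = (x + 4)^2.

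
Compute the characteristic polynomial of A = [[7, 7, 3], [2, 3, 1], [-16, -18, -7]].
χ_A(x) = (x - 1)^3

xI - A = [[x - 7, -7, -3], [-2, x - 3, -1], [16, 18, x + 7]].

Expanding det(xI - A) along the first row:
det(xI - A) = + (x - 7)·det([[x - 3, -1], [18, x + 7]]) - (-7)·det([[-2, -1], [16, x + 7]]) + (-3)·det([[-2, x - 3], [16, 18]]).

Evaluating gives χ_A(x) = x^3 - 3x^2 + 3x - 1 = (x - 1)^3.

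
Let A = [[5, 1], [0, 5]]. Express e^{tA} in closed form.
A has Jordan form J = [[5, 1], [0, 5]] with A = PJP^{-1}, so e^{tA} = P e^{tJ} P^{-1}.

For a Jordan block J_k(λ), e^{tJ_k(λ)} = e^{λt} · (I + tN + t^2 N^2/2! + ... + t^{k-1} N^{k-1}/(k-1)!) where N is the nilpotent superdiagonal part.

Assembling the blocks and conjugating back gives the entries of e^{tA} as shown above.

e^{tA} = [[e^{5*t}, t*e^{5*t}], [0, e^{5*t}]]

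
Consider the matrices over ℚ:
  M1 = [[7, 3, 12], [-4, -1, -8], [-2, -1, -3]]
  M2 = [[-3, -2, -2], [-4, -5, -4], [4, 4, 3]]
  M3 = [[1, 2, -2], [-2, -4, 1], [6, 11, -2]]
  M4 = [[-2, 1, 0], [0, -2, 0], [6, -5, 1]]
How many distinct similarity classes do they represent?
4 classes: {M1}, {M2}, {M3}, {M4}

Characteristic polynomials: χ_{M1} = (x - 1)^3, χ_{M2} = (x + 1)^2(x + 3), χ_{M3} = (x + 1)^2(x + 3), χ_{M4} = (x - 1)(x + 2)^2.

{M1}: invariant factors x - 1, (x - 1)^2.

{M2}: invariant factors x + 1, (x + 1)(x + 3).

{M3}: invariant factors (x + 1)^2(x + 3).

{M4}: invariant factors (x - 1)(x + 2)^2.

Matrices are similar if and only if their invariant-factor lists agree; the partition into similarity classes is {M1}, {M2}, {M3}, {M4}.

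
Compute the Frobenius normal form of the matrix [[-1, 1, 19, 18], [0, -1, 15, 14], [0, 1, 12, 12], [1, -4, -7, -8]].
R = [[0, 0, 0, 6], [1, 0, 0, 5], [0, 1, 0, -4], [0, 0, 1, 2]]

The invariant factors of A (the non-unit diagonal entries of the Smith normal form of xI - A over ℚ[x]) are (x - 2)(x^3 + 4x + 3), each dividing the next. The characteristic polynomial is their product, (x - 2)(x^3 + 4x + 3).

The rational canonical form is the block-diagonal matrix of companion matrices C(f_i):
R = [[0, 0, 0, 6], [1, 0, 0, 5], [0, 1, 0, -4], [0, 0, 1, 2]].

Note the characteristic polynomial does not split into linear factors over ℚ, so A has no Jordan form over ℚ; the rational canonical form exists over any field.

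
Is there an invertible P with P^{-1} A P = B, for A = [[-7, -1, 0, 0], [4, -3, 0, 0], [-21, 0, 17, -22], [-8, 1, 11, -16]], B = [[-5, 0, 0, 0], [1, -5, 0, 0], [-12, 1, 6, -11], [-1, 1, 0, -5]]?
Two matrices over a field are similar if and only if they have the same invariant factors.

Both A and B have characteristic polynomial (x - 6)(x + 5)^3 and minimal polynomial (x - 6)(x + 5)^3. Computing further, both have invariant factors (x - 6)(x + 5)^3. Hence A and B are similar.

Yes.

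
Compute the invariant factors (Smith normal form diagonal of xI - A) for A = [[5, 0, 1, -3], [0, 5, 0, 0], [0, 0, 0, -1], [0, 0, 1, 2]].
x - 5, (x - 5)(x - 1)^2

The Jordan structure of A has elementary divisors (x - 1)^2, (x - 5), (x - 5). Arranging the block sizes at each eigenvalue in decreasing order and taking row products gives the invariant factors.

Invariant factors (smallest first, each dividing the next): x - 5, (x - 5)(x - 1)^2.

Check: the last factor (x - 5)(x - 1)^2 is the minimal polynomial, and the product (x - 5)^2(x - 1)^2 is the characteristic polynomial.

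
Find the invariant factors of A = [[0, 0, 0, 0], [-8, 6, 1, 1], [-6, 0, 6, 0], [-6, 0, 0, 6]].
The Jordan structure of A has elementary divisors x, (x - 6)^2, (x - 6). Arranging the block sizes at each eigenvalue in decreasing order and taking row products gives the invariant factors.

Invariant factors (smallest first, each dividing the next): x - 6, x(x - 6)^2.

Check: the last factor x(x - 6)^2 is the minimal polynomial, and the product x(x - 6)^3 is the characteristic polynomial.

x - 6, x(x - 6)^2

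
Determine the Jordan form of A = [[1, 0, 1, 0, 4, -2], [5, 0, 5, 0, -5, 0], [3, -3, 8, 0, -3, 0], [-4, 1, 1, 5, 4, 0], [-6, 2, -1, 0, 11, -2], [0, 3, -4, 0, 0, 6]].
The characteristic polynomial is det(xI - A) = (x - 6)(x - 5)^5, so the eigenvalues are 5 (algebraic multiplicity 5), 6 (algebraic multiplicity 1).

For λ = 5: rank(A - 5I) = 4, rank((A - 5I)^2) = 2, rank((A - 5I)^3) = 1. The eigenspace has dimension 6 - 4 = 2, so there are 2 Jordan blocks; the rank sequence gives block sizes [3, 2].

For λ = 6: algebraic multiplicity 1 gives one 1×1 block.

Assembling the blocks gives the Jordan form J above.

J = [[5, 1, 0, 0, 0, 0], [0, 5, 1, 0, 0, 0], [0, 0, 5, 0, 0, 0], [0, 0, 0, 5, 1, 0], [0, 0, 0, 0, 5, 0], [0, 0, 0, 0, 0, 6]]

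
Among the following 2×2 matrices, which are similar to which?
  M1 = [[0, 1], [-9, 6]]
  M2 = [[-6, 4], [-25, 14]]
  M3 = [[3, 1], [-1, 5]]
2 classes: {M1}, {M2, M3}

Characteristic polynomials: χ_{M1} = (x - 3)^2, χ_{M2} = (x - 4)^2, χ_{M3} = (x - 4)^2.

{M1}: invariant factors (x - 3)^2.

{M2, M3}: invariant factors (x - 4)^2.

Matrices are similar if and only if their invariant-factor lists agree; the partition into similarity classes is {M1}, {M2, M3}.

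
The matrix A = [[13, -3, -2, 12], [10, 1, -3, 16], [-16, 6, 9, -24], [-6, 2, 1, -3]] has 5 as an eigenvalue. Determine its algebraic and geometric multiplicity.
algebraic multiplicity 4, geometric multiplicity 2

The characteristic polynomial is (x - 5)^4, so the factor x - 5 appears with exponent 4: the algebraic multiplicity is 4.

rank(A - 5I) = 2, so the eigenspace has dimension 4 - 2 = 2: the geometric multiplicity is 2.

Since 2 < 4, A is not diagonalizable.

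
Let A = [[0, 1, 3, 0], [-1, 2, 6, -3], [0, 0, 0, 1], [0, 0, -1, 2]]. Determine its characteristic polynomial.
xI - A = [[x, -1, -3, 0], [1, x - 2, -6, 3], [0, 0, x, -1], [0, 0, 1, x - 2]].

Expanding det(xI - A) along the first row:
det(xI - A) = + (x)·det([[x - 2, -6, 3], [0, x, -1], [0, 1, x - 2]]) - (-1)·det([[1, -6, 3], [0, x, -1], [0, 1, x - 2]]) + (-3)·det([[1, x - 2, 3], [0, 0, -1], [0, 0, x - 2]]) - (0)·det([[1, x - 2, -6], [0, 0, x], [0, 0, 1]]).

Evaluating gives χ_A(x) = x^4 - 4x^3 + 6x^2 - 4x + 1 = (x - 1)^4.

χ_A(x) = (x - 1)^4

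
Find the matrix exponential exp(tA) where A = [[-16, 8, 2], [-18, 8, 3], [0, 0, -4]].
A has Jordan form J = [[-4, 1, 0], [0, -4, 0], [0, 0, -4]] with A = PJP^{-1}, so e^{tA} = P e^{tJ} P^{-1}.

For a Jordan block J_k(λ), e^{tJ_k(λ)} = e^{λt} · (I + tN + t^2 N^2/2! + ... + t^{k-1} N^{k-1}/(k-1)!) where N is the nilpotent superdiagonal part.

Assembling the blocks and conjugating back gives the entries of e^{tA} as shown above.

e^{tA} = [[(1 - 12*t)*e^{-4*t}, 8*t*e^{-4*t}, 2*t*e^{-4*t}], [-18*t*e^{-4*t}, (12*t + 1)*e^{-4*t}, 3*t*e^{-4*t}], [0, 0, e^{-4*t}]]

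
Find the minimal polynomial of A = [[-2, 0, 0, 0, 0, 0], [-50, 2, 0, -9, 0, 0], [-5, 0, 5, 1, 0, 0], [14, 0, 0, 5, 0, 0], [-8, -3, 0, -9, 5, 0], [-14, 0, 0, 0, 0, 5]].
The characteristic polynomial factors as (x - 5)^4(x - 2)(x + 2). The minimal polynomial is ∏(x - λ)^{k_λ} where k_λ is the size of the largest Jordan block at λ.

For λ = -2: rank(A + 2I) = 5, and the largest Jordan block has size 1 (the smallest k with rank((A + 2I)^k) = rank((A + 2I)^(k+1))).
For λ = 2: rank(A - 2I) = 5, and the largest Jordan block has size 1 (the smallest k with rank((A - 2I)^k) = rank((A - 2I)^(k+1))).
For λ = 5: rank(A - 5I) = 3, and the largest Jordan block has size 2 (the smallest k with rank((A - 5I)^k) = rank((A - 5I)^(k+1))).

So m_A(x) = (x - 5)^2(x - 2)(x + 2).

m_A(x) = (x - 5)^2(x - 2)(x + 2)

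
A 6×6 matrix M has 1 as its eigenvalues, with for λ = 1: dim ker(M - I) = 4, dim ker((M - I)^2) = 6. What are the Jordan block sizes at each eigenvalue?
λ = 1: successive nullity increments [4, 2] count blocks of size ≥ k; block sizes are [2, 2, 1, 1].

Jordan blocks: (1, 2), (1, 2), (1, 1), (1, 1)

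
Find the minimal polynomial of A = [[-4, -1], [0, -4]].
The characteristic polynomial factors as (x + 4)^2. The minimal polynomial is ∏(x - λ)^{k_λ} where k_λ is the size of the largest Jordan block at λ.

For λ = -4: rank(A + 4I) = 1, and the largest Jordan block has size 2 (the smallest k with rank((A + 4I)^k) = rank((A + 4I)^(k+1))).

So m_A(x) = (x + 4)^2.

m_A(x) = (x + 4)^2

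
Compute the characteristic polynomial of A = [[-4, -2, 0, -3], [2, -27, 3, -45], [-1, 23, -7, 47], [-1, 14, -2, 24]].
xI - A = [[x + 4, 2, 0, 3], [-2, x + 27, -3, 45], [1, -23, x + 7, -47], [1, -14, 2, x - 24]].

Expanding det(xI - A) along the first row:
det(xI - A) = + (x + 4)·det([[x + 27, -3, 45], [-23, x + 7, -47], [-14, 2, x - 24]]) - (2)·det([[-2, -3, 45], [1, x + 7, -47], [1, 2, x - 24]]) + (0)·det([[-2, x + 27, 45], [1, -23, -47], [1, -14, x - 24]]) - (3)·det([[-2, x + 27, -3], [1, -23, x + 7], [1, -14, 2]]).

Evaluating gives χ_A(x) = x^4 + 14x^3 + 69x^2 + 140x + 100 = (x + 2)^2(x + 5)^2.

χ_A(x) = (x + 2)^2(x + 5)^2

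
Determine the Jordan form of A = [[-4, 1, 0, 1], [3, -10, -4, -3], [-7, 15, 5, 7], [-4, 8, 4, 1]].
The characteristic polynomial is det(xI - A) = (x - 1)(x + 3)^3, so the eigenvalues are -3 (algebraic multiplicity 3), 1 (algebraic multiplicity 1).

For λ = -3: rank(A + 3I) = 2, rank((A + 3I)^2) = 1. The eigenspace has dimension 4 - 2 = 2, so there are 2 Jordan blocks; the rank sequence gives block sizes [2, 1].

For λ = 1: algebraic multiplicity 1 gives one 1×1 block.

Assembling the blocks gives the Jordan form J above.

J = [[-3, 1, 0, 0], [0, -3, 0, 0], [0, 0, -3, 0], [0, 0, 0, 1]]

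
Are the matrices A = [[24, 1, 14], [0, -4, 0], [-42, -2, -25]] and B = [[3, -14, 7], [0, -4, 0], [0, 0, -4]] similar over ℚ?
No.

Both have characteristic polynomial (x - 3)(x + 4)^2, but the minimal polynomial of A is (x - 3)(x + 4)^2 while the minimal polynomial of B is (x - 3)(x + 4). The minimal polynomial is a similarity invariant, so A and B are not similar.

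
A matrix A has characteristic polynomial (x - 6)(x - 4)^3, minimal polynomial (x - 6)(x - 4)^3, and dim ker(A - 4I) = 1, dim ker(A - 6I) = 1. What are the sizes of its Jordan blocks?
λ = 4: algebraic multiplicity 3 (exponent in χ_A), largest block size 3 (exponent in m_A), 1 block (geometric multiplicity). This forces block sizes [3].
λ = 6: algebraic multiplicity 1 (exponent in χ_A), largest block size 1 (exponent in m_A), 1 block (geometric multiplicity). This forces block sizes [1].

Jordan blocks: (4, 3), (6, 1)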